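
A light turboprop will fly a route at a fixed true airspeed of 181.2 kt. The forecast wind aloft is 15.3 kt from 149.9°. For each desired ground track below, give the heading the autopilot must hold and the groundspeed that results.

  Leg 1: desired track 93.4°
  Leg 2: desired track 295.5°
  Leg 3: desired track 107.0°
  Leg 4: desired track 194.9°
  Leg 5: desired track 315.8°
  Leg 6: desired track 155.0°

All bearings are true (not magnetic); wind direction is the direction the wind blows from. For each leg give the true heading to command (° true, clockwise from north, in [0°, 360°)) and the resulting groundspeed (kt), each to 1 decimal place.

Leg 1: desired track 93.4°; wind correction +4.0° → command heading 97.4°, groundspeed 172.3 kt
Leg 2: desired track 295.5°; wind correction -2.7° → command heading 292.8°, groundspeed 193.6 kt
Leg 3: desired track 107.0°; wind correction +3.3° → command heading 110.3°, groundspeed 169.7 kt
Leg 4: desired track 194.9°; wind correction -3.4° → command heading 191.5°, groundspeed 170.1 kt
Leg 5: desired track 315.8°; wind correction -1.2° → command heading 314.6°, groundspeed 196.0 kt
Leg 6: desired track 155.0°; wind correction -0.4° → command heading 154.6°, groundspeed 166.0 kt

Leg 1: heading=97.4°, groundspeed=172.3 kt
Leg 2: heading=292.8°, groundspeed=193.6 kt
Leg 3: heading=110.3°, groundspeed=169.7 kt
Leg 4: heading=191.5°, groundspeed=170.1 kt
Leg 5: heading=314.6°, groundspeed=196.0 kt
Leg 6: heading=154.6°, groundspeed=166.0 kt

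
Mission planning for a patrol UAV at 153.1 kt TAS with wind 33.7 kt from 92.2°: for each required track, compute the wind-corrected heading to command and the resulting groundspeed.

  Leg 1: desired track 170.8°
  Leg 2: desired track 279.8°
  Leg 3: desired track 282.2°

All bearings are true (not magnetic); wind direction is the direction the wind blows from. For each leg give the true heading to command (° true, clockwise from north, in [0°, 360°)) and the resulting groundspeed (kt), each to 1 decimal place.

Leg 1: heading=158.3°, groundspeed=142.8 kt
Leg 2: heading=281.5°, groundspeed=186.4 kt
Leg 3: heading=284.4°, groundspeed=186.2 kt

Leg 1: desired track 170.8°; wind correction -12.5° → command heading 158.3°, groundspeed 142.8 kt
Leg 2: desired track 279.8°; wind correction +1.7° → command heading 281.5°, groundspeed 186.4 kt
Leg 3: desired track 282.2°; wind correction +2.2° → command heading 284.4°, groundspeed 186.2 kt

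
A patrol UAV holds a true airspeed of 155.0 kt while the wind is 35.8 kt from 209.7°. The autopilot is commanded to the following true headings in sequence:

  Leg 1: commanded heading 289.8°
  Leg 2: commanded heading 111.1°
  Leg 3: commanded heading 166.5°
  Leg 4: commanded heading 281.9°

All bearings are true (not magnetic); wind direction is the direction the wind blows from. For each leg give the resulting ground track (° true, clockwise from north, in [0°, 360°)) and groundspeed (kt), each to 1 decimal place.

Leg 1: heading 289.8°; drift +13.3° → track 303.1°, groundspeed 153.0 kt
Leg 2: heading 111.1°; drift -12.4° → track 98.7°, groundspeed 164.2 kt
Leg 3: heading 166.5°; drift -10.8° → track 155.7°, groundspeed 131.2 kt
Leg 4: heading 281.9°; drift +13.3° → track 295.2°, groundspeed 148.0 kt

Leg 1: track=303.1°, groundspeed=153.0 kt
Leg 2: track=98.7°, groundspeed=164.2 kt
Leg 3: track=155.7°, groundspeed=131.2 kt
Leg 4: track=295.2°, groundspeed=148.0 kt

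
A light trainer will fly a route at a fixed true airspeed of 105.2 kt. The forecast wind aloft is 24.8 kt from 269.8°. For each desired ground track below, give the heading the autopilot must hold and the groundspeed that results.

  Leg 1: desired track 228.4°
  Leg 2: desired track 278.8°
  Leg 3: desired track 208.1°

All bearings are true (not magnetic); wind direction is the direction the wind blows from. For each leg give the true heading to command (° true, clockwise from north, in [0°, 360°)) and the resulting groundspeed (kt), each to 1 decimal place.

Leg 1: heading=237.4°, groundspeed=85.3 kt
Leg 2: heading=276.7°, groundspeed=80.6 kt
Leg 3: heading=220.1°, groundspeed=91.2 kt

Leg 1: desired track 228.4°; wind correction +9.0° → command heading 237.4°, groundspeed 85.3 kt
Leg 2: desired track 278.8°; wind correction -2.1° → command heading 276.7°, groundspeed 80.6 kt
Leg 3: desired track 208.1°; wind correction +12.0° → command heading 220.1°, groundspeed 91.2 kt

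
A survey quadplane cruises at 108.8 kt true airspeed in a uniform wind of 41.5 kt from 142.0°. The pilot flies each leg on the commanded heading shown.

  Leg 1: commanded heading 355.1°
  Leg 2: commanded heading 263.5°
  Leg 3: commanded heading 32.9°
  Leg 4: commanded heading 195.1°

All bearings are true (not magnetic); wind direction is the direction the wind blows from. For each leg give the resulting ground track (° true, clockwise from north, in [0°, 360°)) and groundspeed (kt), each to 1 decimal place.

Leg 1: track=346.1°, groundspeed=145.3 kt
Leg 2: track=278.7°, groundspeed=135.2 kt
Leg 3: track=15.1°, groundspeed=128.5 kt
Leg 4: track=216.7°, groundspeed=90.2 kt

Leg 1: heading 355.1°; drift -9.0° → track 346.1°, groundspeed 145.3 kt
Leg 2: heading 263.5°; drift +15.2° → track 278.7°, groundspeed 135.2 kt
Leg 3: heading 32.9°; drift -17.8° → track 15.1°, groundspeed 128.5 kt
Leg 4: heading 195.1°; drift +21.6° → track 216.7°, groundspeed 90.2 kt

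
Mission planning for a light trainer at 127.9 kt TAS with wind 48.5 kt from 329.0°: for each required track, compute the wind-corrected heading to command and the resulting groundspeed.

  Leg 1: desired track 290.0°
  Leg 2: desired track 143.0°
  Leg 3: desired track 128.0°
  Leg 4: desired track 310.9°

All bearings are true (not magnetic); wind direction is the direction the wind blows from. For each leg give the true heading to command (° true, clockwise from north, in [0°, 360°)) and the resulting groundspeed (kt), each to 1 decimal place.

Leg 1: desired track 290.0°; wind correction +13.8° → command heading 303.8°, groundspeed 86.5 kt
Leg 2: desired track 143.0°; wind correction -2.3° → command heading 140.7°, groundspeed 176.0 kt
Leg 3: desired track 128.0°; wind correction -7.8° → command heading 120.2°, groundspeed 172.0 kt
Leg 4: desired track 310.9°; wind correction +6.8° → command heading 317.7°, groundspeed 80.9 kt

Leg 1: heading=303.8°, groundspeed=86.5 kt
Leg 2: heading=140.7°, groundspeed=176.0 kt
Leg 3: heading=120.2°, groundspeed=172.0 kt
Leg 4: heading=317.7°, groundspeed=80.9 kt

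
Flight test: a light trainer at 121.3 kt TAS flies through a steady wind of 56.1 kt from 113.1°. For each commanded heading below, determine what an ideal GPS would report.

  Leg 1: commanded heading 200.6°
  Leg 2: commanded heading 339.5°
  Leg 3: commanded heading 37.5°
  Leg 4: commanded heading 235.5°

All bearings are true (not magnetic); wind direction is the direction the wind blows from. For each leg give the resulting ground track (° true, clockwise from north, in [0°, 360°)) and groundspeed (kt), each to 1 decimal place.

Leg 1: heading 200.6°; drift +25.2° → track 225.8°, groundspeed 131.4 kt
Leg 2: heading 339.5°; drift -14.2° → track 325.3°, groundspeed 165.1 kt
Leg 3: heading 37.5°; drift -26.8° → track 10.7°, groundspeed 120.3 kt
Leg 4: heading 235.5°; drift +17.4° → track 252.9°, groundspeed 158.6 kt

Leg 1: track=225.8°, groundspeed=131.4 kt
Leg 2: track=325.3°, groundspeed=165.1 kt
Leg 3: track=10.7°, groundspeed=120.3 kt
Leg 4: track=252.9°, groundspeed=158.6 kt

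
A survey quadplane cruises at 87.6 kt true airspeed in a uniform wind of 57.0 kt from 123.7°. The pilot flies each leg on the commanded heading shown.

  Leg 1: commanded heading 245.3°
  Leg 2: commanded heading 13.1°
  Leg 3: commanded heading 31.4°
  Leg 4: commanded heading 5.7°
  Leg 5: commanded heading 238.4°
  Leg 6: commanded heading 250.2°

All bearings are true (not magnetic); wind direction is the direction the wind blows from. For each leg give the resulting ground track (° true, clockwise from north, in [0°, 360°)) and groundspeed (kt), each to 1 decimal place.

Leg 1: heading 245.3°; drift +22.5° → track 267.8°, groundspeed 127.1 kt
Leg 2: heading 13.1°; drift -26.4° → track 346.7°, groundspeed 120.2 kt
Leg 3: heading 31.4°; drift -32.4° → track 359.0°, groundspeed 106.4 kt
Leg 4: heading 5.7°; drift -23.8° → track 341.9°, groundspeed 124.9 kt
Leg 5: heading 238.4°; drift +24.9° → track 263.3°, groundspeed 122.9 kt
Leg 6: heading 250.2°; drift +20.7° → track 270.9°, groundspeed 129.9 kt

Leg 1: track=267.8°, groundspeed=127.1 kt
Leg 2: track=346.7°, groundspeed=120.2 kt
Leg 3: track=359.0°, groundspeed=106.4 kt
Leg 4: track=341.9°, groundspeed=124.9 kt
Leg 5: track=263.3°, groundspeed=122.9 kt
Leg 6: track=270.9°, groundspeed=129.9 kt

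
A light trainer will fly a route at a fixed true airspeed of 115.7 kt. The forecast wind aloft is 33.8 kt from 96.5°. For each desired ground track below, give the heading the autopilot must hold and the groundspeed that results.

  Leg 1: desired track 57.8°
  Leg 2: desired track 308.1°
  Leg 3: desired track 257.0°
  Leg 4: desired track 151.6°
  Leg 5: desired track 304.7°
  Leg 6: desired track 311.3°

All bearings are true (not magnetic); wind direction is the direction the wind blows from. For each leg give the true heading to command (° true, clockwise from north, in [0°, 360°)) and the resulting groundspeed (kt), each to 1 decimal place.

Leg 1: heading=68.3°, groundspeed=87.4 kt
Leg 2: heading=316.9°, groundspeed=143.1 kt
Leg 3: heading=251.4°, groundspeed=147.0 kt
Leg 4: heading=137.7°, groundspeed=93.0 kt
Leg 5: heading=312.6°, groundspeed=144.4 kt
Leg 6: heading=320.9°, groundspeed=141.8 kt

Leg 1: desired track 57.8°; wind correction +10.5° → command heading 68.3°, groundspeed 87.4 kt
Leg 2: desired track 308.1°; wind correction +8.8° → command heading 316.9°, groundspeed 143.1 kt
Leg 3: desired track 257.0°; wind correction -5.6° → command heading 251.4°, groundspeed 147.0 kt
Leg 4: desired track 151.6°; wind correction -13.9° → command heading 137.7°, groundspeed 93.0 kt
Leg 5: desired track 304.7°; wind correction +7.9° → command heading 312.6°, groundspeed 144.4 kt
Leg 6: desired track 311.3°; wind correction +9.6° → command heading 320.9°, groundspeed 141.8 kt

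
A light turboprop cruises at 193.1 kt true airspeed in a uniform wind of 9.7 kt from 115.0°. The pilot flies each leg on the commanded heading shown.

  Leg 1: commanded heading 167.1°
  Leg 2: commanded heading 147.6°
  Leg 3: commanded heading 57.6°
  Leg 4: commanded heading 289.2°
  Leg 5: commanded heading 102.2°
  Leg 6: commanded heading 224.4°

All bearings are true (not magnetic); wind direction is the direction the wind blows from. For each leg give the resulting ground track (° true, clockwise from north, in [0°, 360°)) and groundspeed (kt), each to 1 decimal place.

Leg 1: heading 167.1°; drift +2.3° → track 169.4°, groundspeed 187.3 kt
Leg 2: heading 147.6°; drift +1.6° → track 149.2°, groundspeed 185.0 kt
Leg 3: heading 57.6°; drift -2.5° → track 55.1°, groundspeed 188.1 kt
Leg 4: heading 289.2°; drift +0.3° → track 289.5°, groundspeed 202.8 kt
Leg 5: heading 102.2°; drift -0.7° → track 101.5°, groundspeed 183.7 kt
Leg 6: heading 224.4°; drift +2.7° → track 227.1°, groundspeed 196.5 kt

Leg 1: track=169.4°, groundspeed=187.3 kt
Leg 2: track=149.2°, groundspeed=185.0 kt
Leg 3: track=55.1°, groundspeed=188.1 kt
Leg 4: track=289.5°, groundspeed=202.8 kt
Leg 5: track=101.5°, groundspeed=183.7 kt
Leg 6: track=227.1°, groundspeed=196.5 kt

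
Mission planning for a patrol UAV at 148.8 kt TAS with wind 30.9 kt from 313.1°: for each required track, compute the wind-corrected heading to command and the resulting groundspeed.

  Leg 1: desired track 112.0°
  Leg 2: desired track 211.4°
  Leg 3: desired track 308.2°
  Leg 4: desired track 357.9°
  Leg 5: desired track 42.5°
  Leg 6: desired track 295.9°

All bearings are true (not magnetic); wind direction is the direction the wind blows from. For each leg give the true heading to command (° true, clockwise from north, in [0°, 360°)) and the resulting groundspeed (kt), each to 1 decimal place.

Leg 1: heading=107.7°, groundspeed=177.2 kt
Leg 2: heading=223.1°, groundspeed=152.0 kt
Leg 3: heading=309.2°, groundspeed=118.0 kt
Leg 4: heading=349.5°, groundspeed=125.3 kt
Leg 5: heading=30.5°, groundspeed=145.2 kt
Leg 6: heading=299.4°, groundspeed=119.0 kt

Leg 1: desired track 112.0°; wind correction -4.3° → command heading 107.7°, groundspeed 177.2 kt
Leg 2: desired track 211.4°; wind correction +11.7° → command heading 223.1°, groundspeed 152.0 kt
Leg 3: desired track 308.2°; wind correction +1.0° → command heading 309.2°, groundspeed 118.0 kt
Leg 4: desired track 357.9°; wind correction -8.4° → command heading 349.5°, groundspeed 125.3 kt
Leg 5: desired track 42.5°; wind correction -12.0° → command heading 30.5°, groundspeed 145.2 kt
Leg 6: desired track 295.9°; wind correction +3.5° → command heading 299.4°, groundspeed 119.0 kt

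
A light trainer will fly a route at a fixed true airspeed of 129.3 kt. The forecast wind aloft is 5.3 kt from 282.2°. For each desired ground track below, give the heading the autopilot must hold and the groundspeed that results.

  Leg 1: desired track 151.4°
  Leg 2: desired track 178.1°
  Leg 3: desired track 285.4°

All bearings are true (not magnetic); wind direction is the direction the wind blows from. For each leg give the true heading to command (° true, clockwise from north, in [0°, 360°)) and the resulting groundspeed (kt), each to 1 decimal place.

Leg 1: desired track 151.4°; wind correction +1.8° → command heading 153.2°, groundspeed 132.7 kt
Leg 2: desired track 178.1°; wind correction +2.3° → command heading 180.4°, groundspeed 130.5 kt
Leg 3: desired track 285.4°; wind correction -0.1° → command heading 285.3°, groundspeed 124.0 kt

Leg 1: heading=153.2°, groundspeed=132.7 kt
Leg 2: heading=180.4°, groundspeed=130.5 kt
Leg 3: heading=285.3°, groundspeed=124.0 kt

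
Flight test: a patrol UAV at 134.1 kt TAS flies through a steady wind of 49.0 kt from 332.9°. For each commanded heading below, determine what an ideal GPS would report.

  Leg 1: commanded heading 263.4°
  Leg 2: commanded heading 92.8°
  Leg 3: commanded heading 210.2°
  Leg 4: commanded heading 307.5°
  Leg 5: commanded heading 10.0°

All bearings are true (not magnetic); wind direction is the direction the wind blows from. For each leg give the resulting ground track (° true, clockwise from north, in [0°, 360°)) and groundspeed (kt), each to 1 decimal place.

Leg 1: heading 263.4°; drift -21.4° → track 242.0°, groundspeed 125.6 kt
Leg 2: heading 92.8°; drift +15.0° → track 107.8°, groundspeed 164.1 kt
Leg 3: heading 210.2°; drift -14.4° → track 195.8°, groundspeed 165.8 kt
Leg 4: heading 307.5°; drift -13.2° → track 294.3°, groundspeed 92.3 kt
Leg 5: heading 10.0°; drift +17.3° → track 27.3°, groundspeed 99.5 kt

Leg 1: track=242.0°, groundspeed=125.6 kt
Leg 2: track=107.8°, groundspeed=164.1 kt
Leg 3: track=195.8°, groundspeed=165.8 kt
Leg 4: track=294.3°, groundspeed=92.3 kt
Leg 5: track=27.3°, groundspeed=99.5 kt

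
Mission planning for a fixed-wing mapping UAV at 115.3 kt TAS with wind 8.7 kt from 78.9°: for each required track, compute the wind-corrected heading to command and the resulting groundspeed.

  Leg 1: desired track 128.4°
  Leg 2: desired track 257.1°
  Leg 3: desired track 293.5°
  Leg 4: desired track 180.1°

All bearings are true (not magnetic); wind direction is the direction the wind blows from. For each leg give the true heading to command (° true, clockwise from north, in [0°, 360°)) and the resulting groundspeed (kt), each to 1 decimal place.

Leg 1: heading=125.1°, groundspeed=109.5 kt
Leg 2: heading=257.0°, groundspeed=124.0 kt
Leg 3: heading=296.0°, groundspeed=122.4 kt
Leg 4: heading=175.9°, groundspeed=116.7 kt

Leg 1: desired track 128.4°; wind correction -3.3° → command heading 125.1°, groundspeed 109.5 kt
Leg 2: desired track 257.1°; wind correction -0.1° → command heading 257.0°, groundspeed 124.0 kt
Leg 3: desired track 293.5°; wind correction +2.5° → command heading 296.0°, groundspeed 122.4 kt
Leg 4: desired track 180.1°; wind correction -4.2° → command heading 175.9°, groundspeed 116.7 kt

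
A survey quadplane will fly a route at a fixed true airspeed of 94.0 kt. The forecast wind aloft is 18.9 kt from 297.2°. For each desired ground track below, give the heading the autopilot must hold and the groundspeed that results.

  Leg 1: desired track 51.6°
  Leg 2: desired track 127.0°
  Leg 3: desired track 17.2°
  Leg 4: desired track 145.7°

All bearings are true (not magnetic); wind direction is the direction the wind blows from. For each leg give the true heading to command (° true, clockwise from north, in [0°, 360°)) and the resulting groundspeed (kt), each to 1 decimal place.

Leg 1: heading=41.0°, groundspeed=100.2 kt
Leg 2: heading=129.0°, groundspeed=112.6 kt
Leg 3: heading=5.8°, groundspeed=88.9 kt
Leg 4: heading=151.2°, groundspeed=110.2 kt

Leg 1: desired track 51.6°; wind correction -10.6° → command heading 41.0°, groundspeed 100.2 kt
Leg 2: desired track 127.0°; wind correction +2.0° → command heading 129.0°, groundspeed 112.6 kt
Leg 3: desired track 17.2°; wind correction -11.4° → command heading 5.8°, groundspeed 88.9 kt
Leg 4: desired track 145.7°; wind correction +5.5° → command heading 151.2°, groundspeed 110.2 kt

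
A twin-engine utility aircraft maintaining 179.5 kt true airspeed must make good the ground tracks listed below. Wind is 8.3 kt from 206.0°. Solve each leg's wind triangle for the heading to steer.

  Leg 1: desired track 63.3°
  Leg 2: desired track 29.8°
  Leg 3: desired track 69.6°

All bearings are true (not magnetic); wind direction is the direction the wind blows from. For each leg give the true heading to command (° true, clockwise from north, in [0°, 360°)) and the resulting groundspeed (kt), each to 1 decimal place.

Leg 1: heading=64.9°, groundspeed=186.0 kt
Leg 2: heading=30.0°, groundspeed=187.8 kt
Leg 3: heading=71.4°, groundspeed=185.4 kt

Leg 1: desired track 63.3°; wind correction +1.6° → command heading 64.9°, groundspeed 186.0 kt
Leg 2: desired track 29.8°; wind correction +0.2° → command heading 30.0°, groundspeed 187.8 kt
Leg 3: desired track 69.6°; wind correction +1.8° → command heading 71.4°, groundspeed 185.4 kt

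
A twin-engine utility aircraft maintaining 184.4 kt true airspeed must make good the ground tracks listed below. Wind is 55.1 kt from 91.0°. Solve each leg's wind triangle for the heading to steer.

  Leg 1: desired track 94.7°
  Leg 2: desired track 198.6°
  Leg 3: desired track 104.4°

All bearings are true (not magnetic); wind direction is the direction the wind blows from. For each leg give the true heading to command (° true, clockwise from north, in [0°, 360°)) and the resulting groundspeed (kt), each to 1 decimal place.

Leg 1: heading=93.6°, groundspeed=129.4 kt
Leg 2: heading=182.1°, groundspeed=193.4 kt
Leg 3: heading=100.4°, groundspeed=130.4 kt

Leg 1: desired track 94.7°; wind correction -1.1° → command heading 93.6°, groundspeed 129.4 kt
Leg 2: desired track 198.6°; wind correction -16.5° → command heading 182.1°, groundspeed 193.4 kt
Leg 3: desired track 104.4°; wind correction -4.0° → command heading 100.4°, groundspeed 130.4 kt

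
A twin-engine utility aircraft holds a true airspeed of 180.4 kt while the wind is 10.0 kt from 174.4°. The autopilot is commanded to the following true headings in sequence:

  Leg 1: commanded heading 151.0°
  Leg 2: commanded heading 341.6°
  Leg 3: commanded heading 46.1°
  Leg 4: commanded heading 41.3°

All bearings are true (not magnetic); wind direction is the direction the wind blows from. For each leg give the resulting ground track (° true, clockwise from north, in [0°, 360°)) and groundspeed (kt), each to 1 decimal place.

Leg 1: heading 151.0°; drift -1.3° → track 149.7°, groundspeed 171.3 kt
Leg 2: heading 341.6°; drift +0.7° → track 342.3°, groundspeed 190.2 kt
Leg 3: heading 46.1°; drift -2.4° → track 43.7°, groundspeed 186.8 kt
Leg 4: heading 41.3°; drift -2.2° → track 39.1°, groundspeed 187.4 kt

Leg 1: track=149.7°, groundspeed=171.3 kt
Leg 2: track=342.3°, groundspeed=190.2 kt
Leg 3: track=43.7°, groundspeed=186.8 kt
Leg 4: track=39.1°, groundspeed=187.4 kt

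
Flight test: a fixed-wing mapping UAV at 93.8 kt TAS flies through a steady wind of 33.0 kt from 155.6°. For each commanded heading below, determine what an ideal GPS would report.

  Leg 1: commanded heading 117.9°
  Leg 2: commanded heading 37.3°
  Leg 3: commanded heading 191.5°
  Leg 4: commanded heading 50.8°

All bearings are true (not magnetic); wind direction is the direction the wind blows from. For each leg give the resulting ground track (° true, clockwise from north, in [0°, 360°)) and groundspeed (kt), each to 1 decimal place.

Leg 1: heading 117.9°; drift -16.6° → track 101.3°, groundspeed 70.6 kt
Leg 2: heading 37.3°; drift -14.9° → track 22.4°, groundspeed 113.2 kt
Leg 3: heading 191.5°; drift +16.1° → track 207.6°, groundspeed 69.8 kt
Leg 4: heading 50.8°; drift -17.3° → track 33.5°, groundspeed 107.1 kt

Leg 1: track=101.3°, groundspeed=70.6 kt
Leg 2: track=22.4°, groundspeed=113.2 kt
Leg 3: track=207.6°, groundspeed=69.8 kt
Leg 4: track=33.5°, groundspeed=107.1 kt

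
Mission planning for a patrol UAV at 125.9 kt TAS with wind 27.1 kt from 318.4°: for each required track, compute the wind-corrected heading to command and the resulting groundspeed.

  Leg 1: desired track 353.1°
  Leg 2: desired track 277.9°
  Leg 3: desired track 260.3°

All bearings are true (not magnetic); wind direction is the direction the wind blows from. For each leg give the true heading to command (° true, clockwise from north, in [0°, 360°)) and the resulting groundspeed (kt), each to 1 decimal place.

Leg 1: desired track 353.1°; wind correction -7.0° → command heading 346.1°, groundspeed 102.7 kt
Leg 2: desired track 277.9°; wind correction +8.0° → command heading 285.9°, groundspeed 104.1 kt
Leg 3: desired track 260.3°; wind correction +10.5° → command heading 270.8°, groundspeed 109.5 kt

Leg 1: heading=346.1°, groundspeed=102.7 kt
Leg 2: heading=285.9°, groundspeed=104.1 kt
Leg 3: heading=270.8°, groundspeed=109.5 kt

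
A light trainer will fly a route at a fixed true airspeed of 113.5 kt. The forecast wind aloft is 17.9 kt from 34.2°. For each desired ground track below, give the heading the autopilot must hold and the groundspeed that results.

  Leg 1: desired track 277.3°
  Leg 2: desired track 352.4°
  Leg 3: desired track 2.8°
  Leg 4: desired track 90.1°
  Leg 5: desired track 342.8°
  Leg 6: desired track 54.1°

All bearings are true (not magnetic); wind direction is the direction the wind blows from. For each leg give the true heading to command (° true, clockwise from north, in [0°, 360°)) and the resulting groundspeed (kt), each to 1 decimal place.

Leg 1: heading=285.4°, groundspeed=120.5 kt
Leg 2: heading=358.4°, groundspeed=99.5 kt
Leg 3: heading=7.5°, groundspeed=97.8 kt
Leg 4: heading=82.6°, groundspeed=102.5 kt
Leg 5: heading=349.9°, groundspeed=101.5 kt
Leg 6: heading=51.0°, groundspeed=96.5 kt

Leg 1: desired track 277.3°; wind correction +8.1° → command heading 285.4°, groundspeed 120.5 kt
Leg 2: desired track 352.4°; wind correction +6.0° → command heading 358.4°, groundspeed 99.5 kt
Leg 3: desired track 2.8°; wind correction +4.7° → command heading 7.5°, groundspeed 97.8 kt
Leg 4: desired track 90.1°; wind correction -7.5° → command heading 82.6°, groundspeed 102.5 kt
Leg 5: desired track 342.8°; wind correction +7.1° → command heading 349.9°, groundspeed 101.5 kt
Leg 6: desired track 54.1°; wind correction -3.1° → command heading 51.0°, groundspeed 96.5 kt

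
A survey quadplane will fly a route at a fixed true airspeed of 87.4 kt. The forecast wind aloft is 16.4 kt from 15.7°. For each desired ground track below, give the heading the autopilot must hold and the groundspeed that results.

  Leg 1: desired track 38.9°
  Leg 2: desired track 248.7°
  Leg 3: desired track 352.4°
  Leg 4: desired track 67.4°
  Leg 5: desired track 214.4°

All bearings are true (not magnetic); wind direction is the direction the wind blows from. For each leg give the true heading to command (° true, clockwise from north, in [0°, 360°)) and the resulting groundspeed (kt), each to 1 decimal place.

Leg 1: desired track 38.9°; wind correction -4.2° → command heading 34.7°, groundspeed 72.1 kt
Leg 2: desired track 248.7°; wind correction +8.6° → command heading 257.3°, groundspeed 96.3 kt
Leg 3: desired track 352.4°; wind correction +4.3° → command heading 356.7°, groundspeed 72.1 kt
Leg 4: desired track 67.4°; wind correction -8.5° → command heading 58.9°, groundspeed 76.3 kt
Leg 5: desired track 214.4°; wind correction +3.4° → command heading 217.8°, groundspeed 102.8 kt

Leg 1: heading=34.7°, groundspeed=72.1 kt
Leg 2: heading=257.3°, groundspeed=96.3 kt
Leg 3: heading=356.7°, groundspeed=72.1 kt
Leg 4: heading=58.9°, groundspeed=76.3 kt
Leg 5: heading=217.8°, groundspeed=102.8 kt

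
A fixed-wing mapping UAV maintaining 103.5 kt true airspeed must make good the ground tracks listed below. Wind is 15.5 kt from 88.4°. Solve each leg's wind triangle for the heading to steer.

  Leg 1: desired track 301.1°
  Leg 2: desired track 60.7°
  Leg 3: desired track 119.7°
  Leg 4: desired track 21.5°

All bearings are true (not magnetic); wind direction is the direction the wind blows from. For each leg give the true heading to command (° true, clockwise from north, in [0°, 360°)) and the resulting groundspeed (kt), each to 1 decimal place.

Leg 1: desired track 301.1°; wind correction +4.6° → command heading 305.7°, groundspeed 116.2 kt
Leg 2: desired track 60.7°; wind correction +4.0° → command heading 64.7°, groundspeed 89.5 kt
Leg 3: desired track 119.7°; wind correction -4.5° → command heading 115.2°, groundspeed 89.9 kt
Leg 4: desired track 21.5°; wind correction +7.9° → command heading 29.4°, groundspeed 96.4 kt

Leg 1: heading=305.7°, groundspeed=116.2 kt
Leg 2: heading=64.7°, groundspeed=89.5 kt
Leg 3: heading=115.2°, groundspeed=89.9 kt
Leg 4: heading=29.4°, groundspeed=96.4 kt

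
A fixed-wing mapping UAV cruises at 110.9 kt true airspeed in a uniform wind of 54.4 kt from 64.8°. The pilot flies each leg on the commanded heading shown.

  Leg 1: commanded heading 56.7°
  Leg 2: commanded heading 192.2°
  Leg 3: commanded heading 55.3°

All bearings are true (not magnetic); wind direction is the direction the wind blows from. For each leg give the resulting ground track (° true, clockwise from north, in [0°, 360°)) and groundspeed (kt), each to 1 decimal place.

Leg 1: track=49.0°, groundspeed=57.6 kt
Leg 2: track=208.9°, groundspeed=150.3 kt
Leg 3: track=46.4°, groundspeed=57.9 kt

Leg 1: heading 56.7°; drift -7.7° → track 49.0°, groundspeed 57.6 kt
Leg 2: heading 192.2°; drift +16.7° → track 208.9°, groundspeed 150.3 kt
Leg 3: heading 55.3°; drift -8.9° → track 46.4°, groundspeed 57.9 kt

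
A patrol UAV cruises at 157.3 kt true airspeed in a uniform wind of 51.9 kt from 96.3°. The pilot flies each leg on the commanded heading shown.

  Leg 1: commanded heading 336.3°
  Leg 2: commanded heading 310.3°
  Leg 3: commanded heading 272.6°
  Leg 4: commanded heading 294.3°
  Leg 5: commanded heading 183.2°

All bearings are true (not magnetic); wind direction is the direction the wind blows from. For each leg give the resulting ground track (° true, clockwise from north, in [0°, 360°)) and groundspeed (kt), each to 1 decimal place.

Leg 1: heading 336.3°; drift -13.8° → track 322.5°, groundspeed 188.7 kt
Leg 2: heading 310.3°; drift -8.2° → track 302.1°, groundspeed 202.4 kt
Leg 3: heading 272.6°; drift +0.9° → track 273.5°, groundspeed 209.1 kt
Leg 4: heading 294.3°; drift -4.4° → track 289.9°, groundspeed 207.3 kt
Leg 5: heading 183.2°; drift +18.5° → track 201.7°, groundspeed 163.0 kt

Leg 1: track=322.5°, groundspeed=188.7 kt
Leg 2: track=302.1°, groundspeed=202.4 kt
Leg 3: track=273.5°, groundspeed=209.1 kt
Leg 4: track=289.9°, groundspeed=207.3 kt
Leg 5: track=201.7°, groundspeed=163.0 kt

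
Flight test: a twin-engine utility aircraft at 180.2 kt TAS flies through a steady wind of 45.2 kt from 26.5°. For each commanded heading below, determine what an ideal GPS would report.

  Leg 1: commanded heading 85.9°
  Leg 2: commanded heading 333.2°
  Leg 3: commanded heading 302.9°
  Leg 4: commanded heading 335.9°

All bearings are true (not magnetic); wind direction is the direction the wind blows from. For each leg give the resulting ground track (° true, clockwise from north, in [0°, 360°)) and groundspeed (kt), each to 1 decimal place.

Leg 1: track=99.8°, groundspeed=161.9 kt
Leg 2: track=319.9°, groundspeed=157.4 kt
Leg 3: track=288.5°, groundspeed=180.8 kt
Leg 4: track=322.9°, groundspeed=155.5 kt

Leg 1: heading 85.9°; drift +13.9° → track 99.8°, groundspeed 161.9 kt
Leg 2: heading 333.2°; drift -13.3° → track 319.9°, groundspeed 157.4 kt
Leg 3: heading 302.9°; drift -14.4° → track 288.5°, groundspeed 180.8 kt
Leg 4: heading 335.9°; drift -13.0° → track 322.9°, groundspeed 155.5 kt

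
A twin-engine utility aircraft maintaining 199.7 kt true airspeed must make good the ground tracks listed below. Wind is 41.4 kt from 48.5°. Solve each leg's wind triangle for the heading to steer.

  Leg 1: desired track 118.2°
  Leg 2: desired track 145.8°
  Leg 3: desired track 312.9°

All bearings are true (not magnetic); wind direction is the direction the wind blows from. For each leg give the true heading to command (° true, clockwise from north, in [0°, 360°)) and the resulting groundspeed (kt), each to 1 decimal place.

Leg 1: heading=107.0°, groundspeed=181.5 kt
Leg 2: heading=133.9°, groundspeed=200.7 kt
Leg 3: heading=324.8°, groundspeed=199.4 kt

Leg 1: desired track 118.2°; wind correction -11.2° → command heading 107.0°, groundspeed 181.5 kt
Leg 2: desired track 145.8°; wind correction -11.9° → command heading 133.9°, groundspeed 200.7 kt
Leg 3: desired track 312.9°; wind correction +11.9° → command heading 324.8°, groundspeed 199.4 kt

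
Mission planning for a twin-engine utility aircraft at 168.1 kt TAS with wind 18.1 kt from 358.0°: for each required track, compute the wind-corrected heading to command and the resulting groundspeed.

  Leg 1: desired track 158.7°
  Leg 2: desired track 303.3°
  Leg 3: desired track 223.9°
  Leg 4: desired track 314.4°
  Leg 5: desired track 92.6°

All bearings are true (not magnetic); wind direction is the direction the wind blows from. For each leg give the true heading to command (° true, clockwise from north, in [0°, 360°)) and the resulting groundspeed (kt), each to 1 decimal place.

Leg 1: heading=156.7°, groundspeed=185.1 kt
Leg 2: heading=308.3°, groundspeed=157.0 kt
Leg 3: heading=228.3°, groundspeed=180.2 kt
Leg 4: heading=318.7°, groundspeed=154.5 kt
Leg 5: heading=86.4°, groundspeed=168.6 kt

Leg 1: desired track 158.7°; wind correction -2.0° → command heading 156.7°, groundspeed 185.1 kt
Leg 2: desired track 303.3°; wind correction +5.0° → command heading 308.3°, groundspeed 157.0 kt
Leg 3: desired track 223.9°; wind correction +4.4° → command heading 228.3°, groundspeed 180.2 kt
Leg 4: desired track 314.4°; wind correction +4.3° → command heading 318.7°, groundspeed 154.5 kt
Leg 5: desired track 92.6°; wind correction -6.2° → command heading 86.4°, groundspeed 168.6 kt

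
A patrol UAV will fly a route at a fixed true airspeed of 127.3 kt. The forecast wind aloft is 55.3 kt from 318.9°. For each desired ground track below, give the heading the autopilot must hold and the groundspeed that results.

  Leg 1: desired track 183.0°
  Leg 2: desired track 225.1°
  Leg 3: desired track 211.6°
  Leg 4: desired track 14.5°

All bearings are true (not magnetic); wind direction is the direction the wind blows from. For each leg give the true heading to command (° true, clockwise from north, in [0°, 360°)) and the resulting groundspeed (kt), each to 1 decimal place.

Leg 1: desired track 183.0°; wind correction +17.6° → command heading 200.6°, groundspeed 161.1 kt
Leg 2: desired track 225.1°; wind correction +25.7° → command heading 250.8°, groundspeed 118.4 kt
Leg 3: desired track 211.6°; wind correction +24.5° → command heading 236.1°, groundspeed 132.3 kt
Leg 4: desired track 14.5°; wind correction -21.0° → command heading 353.5°, groundspeed 87.6 kt

Leg 1: heading=200.6°, groundspeed=161.1 kt
Leg 2: heading=250.8°, groundspeed=118.4 kt
Leg 3: heading=236.1°, groundspeed=132.3 kt
Leg 4: heading=353.5°, groundspeed=87.6 kt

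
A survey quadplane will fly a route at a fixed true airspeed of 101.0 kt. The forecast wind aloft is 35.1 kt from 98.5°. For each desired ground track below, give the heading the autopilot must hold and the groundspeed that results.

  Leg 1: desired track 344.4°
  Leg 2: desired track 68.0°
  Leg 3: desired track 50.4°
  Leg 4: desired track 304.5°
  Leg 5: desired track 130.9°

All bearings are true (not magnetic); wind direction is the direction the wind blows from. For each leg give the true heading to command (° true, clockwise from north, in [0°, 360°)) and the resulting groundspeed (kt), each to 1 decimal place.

Leg 1: desired track 344.4°; wind correction +18.5° → command heading 2.9°, groundspeed 110.1 kt
Leg 2: desired track 68.0°; wind correction +10.2° → command heading 78.2°, groundspeed 69.2 kt
Leg 3: desired track 50.4°; wind correction +15.0° → command heading 65.4°, groundspeed 74.1 kt
Leg 4: desired track 304.5°; wind correction +8.8° → command heading 313.3°, groundspeed 131.4 kt
Leg 5: desired track 130.9°; wind correction -10.7° → command heading 120.2°, groundspeed 69.6 kt

Leg 1: heading=2.9°, groundspeed=110.1 kt
Leg 2: heading=78.2°, groundspeed=69.2 kt
Leg 3: heading=65.4°, groundspeed=74.1 kt
Leg 4: heading=313.3°, groundspeed=131.4 kt
Leg 5: heading=120.2°, groundspeed=69.6 kt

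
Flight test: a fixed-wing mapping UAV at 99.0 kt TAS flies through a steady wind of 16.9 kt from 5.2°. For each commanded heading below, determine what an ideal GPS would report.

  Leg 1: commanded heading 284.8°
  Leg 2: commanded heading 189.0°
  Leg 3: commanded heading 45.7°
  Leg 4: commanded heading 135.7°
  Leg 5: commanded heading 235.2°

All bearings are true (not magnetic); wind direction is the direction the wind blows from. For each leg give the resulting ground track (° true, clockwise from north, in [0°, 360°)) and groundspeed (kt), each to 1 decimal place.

Leg 1: track=275.0°, groundspeed=97.6 kt
Leg 2: track=188.4°, groundspeed=115.9 kt
Leg 3: track=53.0°, groundspeed=86.8 kt
Leg 4: track=142.4°, groundspeed=110.7 kt
Leg 5: track=228.5°, groundspeed=110.6 kt

Leg 1: heading 284.8°; drift -9.8° → track 275.0°, groundspeed 97.6 kt
Leg 2: heading 189.0°; drift -0.6° → track 188.4°, groundspeed 115.9 kt
Leg 3: heading 45.7°; drift +7.3° → track 53.0°, groundspeed 86.8 kt
Leg 4: heading 135.7°; drift +6.7° → track 142.4°, groundspeed 110.7 kt
Leg 5: heading 235.2°; drift -6.7° → track 228.5°, groundspeed 110.6 kt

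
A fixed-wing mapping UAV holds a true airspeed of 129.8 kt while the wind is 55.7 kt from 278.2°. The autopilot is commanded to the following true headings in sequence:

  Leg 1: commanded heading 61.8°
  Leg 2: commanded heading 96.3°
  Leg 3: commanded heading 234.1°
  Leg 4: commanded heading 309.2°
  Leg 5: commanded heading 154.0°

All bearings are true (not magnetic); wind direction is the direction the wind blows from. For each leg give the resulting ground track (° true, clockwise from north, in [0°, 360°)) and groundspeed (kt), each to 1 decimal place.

Leg 1: track=72.5°, groundspeed=177.7 kt
Leg 2: track=96.9°, groundspeed=185.5 kt
Leg 3: track=210.8°, groundspeed=97.8 kt
Leg 4: track=328.5°, groundspeed=86.9 kt
Leg 5: track=138.0°, groundspeed=167.6 kt

Leg 1: heading 61.8°; drift +10.7° → track 72.5°, groundspeed 177.7 kt
Leg 2: heading 96.3°; drift +0.6° → track 96.9°, groundspeed 185.5 kt
Leg 3: heading 234.1°; drift -23.3° → track 210.8°, groundspeed 97.8 kt
Leg 4: heading 309.2°; drift +19.3° → track 328.5°, groundspeed 86.9 kt
Leg 5: heading 154.0°; drift -16.0° → track 138.0°, groundspeed 167.6 kt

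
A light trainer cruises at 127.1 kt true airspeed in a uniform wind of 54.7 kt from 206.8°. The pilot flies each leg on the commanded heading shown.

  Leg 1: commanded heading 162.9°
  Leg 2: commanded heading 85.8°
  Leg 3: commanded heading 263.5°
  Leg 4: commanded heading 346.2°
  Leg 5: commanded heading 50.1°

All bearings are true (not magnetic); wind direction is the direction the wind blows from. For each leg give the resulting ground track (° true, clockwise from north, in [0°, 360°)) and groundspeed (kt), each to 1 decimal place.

Leg 1: track=139.5°, groundspeed=95.5 kt
Leg 2: track=69.0°, groundspeed=162.2 kt
Leg 3: track=288.7°, groundspeed=107.3 kt
Leg 4: track=358.1°, groundspeed=172.3 kt
Leg 5: track=43.1°, groundspeed=178.7 kt

Leg 1: heading 162.9°; drift -23.4° → track 139.5°, groundspeed 95.5 kt
Leg 2: heading 85.8°; drift -16.8° → track 69.0°, groundspeed 162.2 kt
Leg 3: heading 263.5°; drift +25.2° → track 288.7°, groundspeed 107.3 kt
Leg 4: heading 346.2°; drift +11.9° → track 358.1°, groundspeed 172.3 kt
Leg 5: heading 50.1°; drift -7.0° → track 43.1°, groundspeed 178.7 kt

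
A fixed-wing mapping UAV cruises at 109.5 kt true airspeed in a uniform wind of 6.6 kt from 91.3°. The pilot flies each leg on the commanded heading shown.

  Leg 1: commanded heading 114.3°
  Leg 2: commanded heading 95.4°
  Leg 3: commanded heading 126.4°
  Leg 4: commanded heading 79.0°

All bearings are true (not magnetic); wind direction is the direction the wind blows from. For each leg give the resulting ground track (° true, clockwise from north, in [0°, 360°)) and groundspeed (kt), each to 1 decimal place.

Leg 1: track=115.7°, groundspeed=103.5 kt
Leg 2: track=95.7°, groundspeed=102.9 kt
Leg 3: track=128.5°, groundspeed=104.2 kt
Leg 4: track=78.2°, groundspeed=103.1 kt

Leg 1: heading 114.3°; drift +1.4° → track 115.7°, groundspeed 103.5 kt
Leg 2: heading 95.4°; drift +0.3° → track 95.7°, groundspeed 102.9 kt
Leg 3: heading 126.4°; drift +2.1° → track 128.5°, groundspeed 104.2 kt
Leg 4: heading 79.0°; drift -0.8° → track 78.2°, groundspeed 103.1 kt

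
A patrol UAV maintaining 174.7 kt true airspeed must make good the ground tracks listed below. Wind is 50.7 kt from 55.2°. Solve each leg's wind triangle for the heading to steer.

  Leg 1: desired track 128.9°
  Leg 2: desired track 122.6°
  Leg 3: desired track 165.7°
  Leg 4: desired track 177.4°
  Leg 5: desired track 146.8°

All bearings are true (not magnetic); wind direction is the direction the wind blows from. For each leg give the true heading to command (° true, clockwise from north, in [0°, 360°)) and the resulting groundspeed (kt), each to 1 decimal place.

Leg 1: heading=112.7°, groundspeed=153.6 kt
Leg 2: heading=107.1°, groundspeed=148.8 kt
Leg 3: heading=149.9°, groundspeed=185.9 kt
Leg 4: heading=163.2°, groundspeed=196.4 kt
Leg 5: heading=129.9°, groundspeed=168.6 kt

Leg 1: desired track 128.9°; wind correction -16.2° → command heading 112.7°, groundspeed 153.6 kt
Leg 2: desired track 122.6°; wind correction -15.5° → command heading 107.1°, groundspeed 148.8 kt
Leg 3: desired track 165.7°; wind correction -15.8° → command heading 149.9°, groundspeed 185.9 kt
Leg 4: desired track 177.4°; wind correction -14.2° → command heading 163.2°, groundspeed 196.4 kt
Leg 5: desired track 146.8°; wind correction -16.9° → command heading 129.9°, groundspeed 168.6 kt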